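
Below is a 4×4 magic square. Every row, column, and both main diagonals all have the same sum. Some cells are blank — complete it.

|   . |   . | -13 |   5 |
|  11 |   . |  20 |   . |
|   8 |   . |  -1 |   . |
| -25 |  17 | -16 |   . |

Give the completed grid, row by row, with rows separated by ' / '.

-4 2 -13 5 / 11 -19 20 -22 / 8 -10 -1 -7 / -25 17 -16 14

Column 3 is already complete: -13 + 20 + -1 + -16 = -10, so that is the magic constant.
Using row 4: -25 + 17 + (-16) + ? → (4,4) = -10 − (-24) = 14.
The remaining cell in column 1 is (1,1) = -10 − (-6) = -4.
From main diagonal, -10 − (-4 + (-1) + 14) gives (2,2) = -19.
From anti-diagonal, -10 − (5 + 20 + (-25)) gives (3,2) = -10.
Row 1 must total -10; the given cells sum to -12, so (1,2) = 2.
The remaining cell in row 2 is (2,4) = -10 − 12 = -22.
The remaining cell in row 3 is (3,4) = -10 − (-3) = -7.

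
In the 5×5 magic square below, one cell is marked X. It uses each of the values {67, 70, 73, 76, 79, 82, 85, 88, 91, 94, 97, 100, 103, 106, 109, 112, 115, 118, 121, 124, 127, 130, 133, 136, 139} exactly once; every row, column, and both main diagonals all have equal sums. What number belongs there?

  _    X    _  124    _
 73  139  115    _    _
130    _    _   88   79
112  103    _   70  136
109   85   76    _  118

The 25 entries sum to 2575, so each line sums to 2575/5 = 515.
Row 4 needs 515; the known cells sum to 421, so (4,3) = 94.
Row 5: 109 + 85 + 76 + 118 + ? = 515, so (5,4) = 127.
Column 1 needs 515; the known cells sum to 424, so (1,1) = 91.
Column 4 must total 515; the given cells sum to 409, so (2,4) = 106.
Main diagonal: 91 + 139 + 70 + 118 + ? = 515, so (3,3) = 97.
Anti-diagonal needs 515; the known cells sum to 415, so (1,5) = 100.
Row 2: 73 + 139 + 115 + 106 + ? = 515, so (2,5) = 82.
Row 3: 130 + 97 + 88 + 79 + ? = 515, so (3,2) = 121.
Using column 2: 139 + 121 + 103 + 85 + ? → (1,2) = 515 − 448 = 67.

67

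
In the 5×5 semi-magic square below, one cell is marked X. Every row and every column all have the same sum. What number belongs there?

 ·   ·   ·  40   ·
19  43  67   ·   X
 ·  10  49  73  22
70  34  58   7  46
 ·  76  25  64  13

Row 4 is complete and sums to 215; that is the magic constant.
Row 3 must total 215; the given cells sum to 154, so (3,1) = 61.
Row 5: 76 + 25 + 64 + 13 + ? = 215, so (5,1) = 37.
Column 1 must total 215; the given cells sum to 187, so (1,1) = 28.
From column 2, 215 − (43 + 10 + 34 + 76) gives (1,2) = 52.
Column 3 must total 215; the given cells sum to 199, so (1,3) = 16.
From column 4, 215 − (40 + 73 + 7 + 64) gives (2,4) = 31.
Row 1: 28 + 52 + 16 + 40 + ? = 215, so (1,5) = 79.
Row 2 needs 215; the known cells sum to 160, so (2,5) = 55.

55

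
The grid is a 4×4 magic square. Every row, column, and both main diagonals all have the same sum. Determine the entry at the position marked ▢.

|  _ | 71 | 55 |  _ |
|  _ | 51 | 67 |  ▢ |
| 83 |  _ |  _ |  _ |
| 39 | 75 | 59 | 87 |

Row 4 is complete and sums to 260; that is the magic constant.
Column 2 must total 260; the given cells sum to 197, so (3,2) = 63.
Using column 3: 55 + 67 + 59 + ? → (3,3) = 260 − 181 = 79.
Main diagonal: 51 + 79 + 87 + ? = 260, so (1,1) = 43.
Using anti-diagonal: 67 + 63 + 39 + ? → (1,4) = 260 − 169 = 91.
From row 3, 260 − (83 + 63 + 79) gives (3,4) = 35.
Column 1 needs 260; the known cells sum to 165, so (2,1) = 95.
Column 4: 91 + 35 + 87 + ? = 260, so (2,4) = 47.

47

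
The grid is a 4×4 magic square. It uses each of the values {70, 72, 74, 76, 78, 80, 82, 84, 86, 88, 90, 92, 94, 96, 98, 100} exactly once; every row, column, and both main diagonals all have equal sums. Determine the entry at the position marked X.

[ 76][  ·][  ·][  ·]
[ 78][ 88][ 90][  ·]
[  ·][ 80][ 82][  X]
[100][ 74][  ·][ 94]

92

The 16 entries sum to 1360, so each line sums to 1360/4 = 340.
Using row 2: 78 + 88 + 90 + ? → (2,4) = 340 − 256 = 84.
Row 4: 100 + 74 + 94 + ? = 340, so (4,3) = 72.
Using column 1: 76 + 78 + 100 + ? → (3,1) = 340 − 254 = 86.
Column 2: 88 + 80 + 74 + ? = 340, so (1,2) = 98.
From column 3, 340 − (90 + 82 + 72) gives (1,3) = 96.
From anti-diagonal, 340 − (90 + 80 + 100) gives (1,4) = 70.
From row 3, 340 − (86 + 80 + 82) gives (3,4) = 92.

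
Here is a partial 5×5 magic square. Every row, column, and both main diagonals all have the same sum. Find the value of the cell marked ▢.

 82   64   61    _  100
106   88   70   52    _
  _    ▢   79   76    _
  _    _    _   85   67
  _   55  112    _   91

97

Main diagonal is complete and sums to 425; that is the magic constant.
Row 1 must total 425; the given cells sum to 307, so (1,4) = 118.
Row 2 must total 425; the given cells sum to 316, so (2,5) = 109.
The remaining cell in column 3 is (4,3) = 425 − 322 = 103.
Column 4 must total 425; the given cells sum to 331, so (5,4) = 94.
Using column 5: 100 + 109 + 67 + 91 + ? → (3,5) = 425 − 367 = 58.
Row 5 needs 425; the known cells sum to 352, so (5,1) = 73.
Anti-diagonal needs 425; the known cells sum to 304, so (4,2) = 121.
Row 4 must total 425; the given cells sum to 376, so (4,1) = 49.
Column 1: 82 + 106 + 49 + 73 + ? = 425, so (3,1) = 115.
Using column 2: 64 + 88 + 121 + 55 + ? → (3,2) = 425 − 328 = 97.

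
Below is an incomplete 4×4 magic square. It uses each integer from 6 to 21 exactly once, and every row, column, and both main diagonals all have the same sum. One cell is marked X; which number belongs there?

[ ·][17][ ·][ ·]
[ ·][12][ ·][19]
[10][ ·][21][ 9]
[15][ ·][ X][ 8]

The entries are 6 through 21, which sum to 216, so each line sums to 216/4 = 54.
Row 3 must total 54; the given cells sum to 40, so (3,2) = 14.
Using column 2: 17 + 12 + 14 + ? → (4,2) = 54 − 43 = 11.
The remaining cell in column 4 is (1,4) = 54 − 36 = 18.
The remaining cell in main diagonal is (1,1) = 54 − 41 = 13.
Anti-diagonal needs 54; the known cells sum to 47, so (2,3) = 7.
Row 1 must total 54; the given cells sum to 48, so (1,3) = 6.
The remaining cell in row 2 is (2,1) = 54 − 38 = 16.
Row 4: 15 + 11 + 8 + ? = 54, so (4,3) = 20.

20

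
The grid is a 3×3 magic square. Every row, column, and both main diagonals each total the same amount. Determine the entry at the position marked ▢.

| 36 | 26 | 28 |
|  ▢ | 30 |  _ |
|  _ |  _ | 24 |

Row 1 is complete and sums to 90; that is the magic constant.
The remaining cell in column 2 is (3,2) = 90 − 56 = 34.
The remaining cell in column 3 is (2,3) = 90 − 52 = 38.
The remaining cell in anti-diagonal is (3,1) = 90 − 58 = 32.
Using row 2: 30 + 38 + ? → (2,1) = 90 − 68 = 22.

22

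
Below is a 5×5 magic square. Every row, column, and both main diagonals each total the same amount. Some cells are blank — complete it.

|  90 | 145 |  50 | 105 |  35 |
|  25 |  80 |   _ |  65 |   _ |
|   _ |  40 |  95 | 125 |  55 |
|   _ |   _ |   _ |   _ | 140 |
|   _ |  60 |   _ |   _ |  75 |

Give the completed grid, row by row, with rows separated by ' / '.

Row 1 is already complete: 90 + 145 + 50 + 105 + 35 = 425, so that is the magic constant.
The remaining cell in row 3 is (3,1) = 425 − 315 = 110.
The remaining cell in column 2 is (4,2) = 425 − 325 = 100.
Column 5 must total 425; the given cells sum to 305, so (2,5) = 120.
Using main diagonal: 90 + 80 + 95 + 75 + ? → (4,4) = 425 − 340 = 85.
Anti-diagonal needs 425; the known cells sum to 295, so (5,1) = 130.
Row 2 must total 425; the given cells sum to 290, so (2,3) = 135.
Using column 1: 90 + 25 + 110 + 130 + ? → (4,1) = 425 − 355 = 70.
Column 4: 105 + 65 + 125 + 85 + ? = 425, so (5,4) = 45.
Row 4 needs 425; the known cells sum to 395, so (4,3) = 30.
Using row 5: 130 + 60 + 45 + 75 + ? → (5,3) = 425 − 310 = 115.

90 145 50 105 35 / 25 80 135 65 120 / 110 40 95 125 55 / 70 100 30 85 140 / 130 60 115 45 75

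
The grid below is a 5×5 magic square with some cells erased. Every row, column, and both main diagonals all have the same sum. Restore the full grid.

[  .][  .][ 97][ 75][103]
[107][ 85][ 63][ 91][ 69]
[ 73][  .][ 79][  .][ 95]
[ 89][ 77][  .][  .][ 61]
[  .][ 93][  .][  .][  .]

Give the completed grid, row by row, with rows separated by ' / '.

Row 2 is already complete: 107 + 85 + 63 + 91 + 69 = 415, so that is the magic constant.
From column 5, 415 − (103 + 69 + 95 + 61) gives (5,5) = 87.
From anti-diagonal, 415 − (103 + 91 + 79 + 77) gives (5,1) = 65.
From column 1, 415 − (107 + 73 + 89 + 65) gives (1,1) = 81.
Main diagonal must total 415; the given cells sum to 332, so (4,4) = 83.
From row 1, 415 − (81 + 97 + 75 + 103) gives (1,2) = 59.
Using row 4: 89 + 77 + 83 + 61 + ? → (4,3) = 415 − 310 = 105.
Column 2 needs 415; the known cells sum to 314, so (3,2) = 101.
From column 3, 415 − (97 + 63 + 79 + 105) gives (5,3) = 71.
Row 3: 73 + 101 + 79 + 95 + ? = 415, so (3,4) = 67.
The remaining cell in row 5 is (5,4) = 415 − 316 = 99.

81 59 97 75 103 / 107 85 63 91 69 / 73 101 79 67 95 / 89 77 105 83 61 / 65 93 71 99 87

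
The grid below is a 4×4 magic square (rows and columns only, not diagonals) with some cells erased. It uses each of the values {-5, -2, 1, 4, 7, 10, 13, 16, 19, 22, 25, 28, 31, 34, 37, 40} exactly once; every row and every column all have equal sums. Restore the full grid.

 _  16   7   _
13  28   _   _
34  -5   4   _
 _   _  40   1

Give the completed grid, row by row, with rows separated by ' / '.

25 16 7 22 / 13 28 19 10 / 34 -5 4 37 / -2 31 40 1

The 16 entries sum to 280, so each line sums to 280/4 = 70.
From row 3, 70 − (34 + (-5) + 4) gives (3,4) = 37.
Column 2 needs 70; the known cells sum to 39, so (4,2) = 31.
The remaining cell in column 3 is (2,3) = 70 − 51 = 19.
Row 2 needs 70; the known cells sum to 60, so (2,4) = 10.
Row 4 must total 70; the given cells sum to 72, so (4,1) = -2.
The remaining cell in column 1 is (1,1) = 70 − 45 = 25.
Column 4 needs 70; the known cells sum to 48, so (1,4) = 22.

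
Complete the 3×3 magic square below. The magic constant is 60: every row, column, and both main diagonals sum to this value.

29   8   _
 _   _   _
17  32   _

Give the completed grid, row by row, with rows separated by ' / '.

The remaining cell in row 1 is (1,3) = 60 − 37 = 23.
The remaining cell in row 3 is (3,3) = 60 − 49 = 11.
Column 1 must total 60; the given cells sum to 46, so (2,1) = 14.
Column 2 needs 60; the known cells sum to 40, so (2,2) = 20.
Using column 3: 23 + 11 + ? → (2,3) = 60 − 34 = 26.

29 8 23 / 14 20 26 / 17 32 11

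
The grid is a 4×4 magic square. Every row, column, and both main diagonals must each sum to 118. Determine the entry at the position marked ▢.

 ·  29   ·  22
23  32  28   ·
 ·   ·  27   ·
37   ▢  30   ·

26

From row 2, 118 − (23 + 32 + 28) gives (2,4) = 35.
Using column 3: 28 + 27 + 30 + ? → (1,3) = 118 − 85 = 33.
Using anti-diagonal: 22 + 28 + 37 + ? → (3,2) = 118 − 87 = 31.
Row 1: 29 + 33 + 22 + ? = 118, so (1,1) = 34.
Column 1 must total 118; the given cells sum to 94, so (3,1) = 24.
Column 2: 29 + 32 + 31 + ? = 118, so (4,2) = 26.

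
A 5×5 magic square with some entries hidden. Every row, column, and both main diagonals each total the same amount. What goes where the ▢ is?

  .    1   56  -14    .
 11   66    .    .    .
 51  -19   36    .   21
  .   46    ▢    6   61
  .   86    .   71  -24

Column 2 is complete and sums to 180; that is the magic constant.
Row 3 must total 180; the given cells sum to 89, so (3,4) = 91.
The remaining cell in column 4 is (2,4) = 180 − 154 = 26.
Main diagonal needs 180; the known cells sum to 84, so (1,1) = 96.
From row 1, 180 − (96 + 1 + 56 + (-14)) gives (1,5) = 41.
From column 5, 180 − (41 + 21 + 61 + (-24)) gives (2,5) = 81.
From anti-diagonal, 180 − (41 + 26 + 36 + 46) gives (5,1) = 31.
Row 2 needs 180; the known cells sum to 184, so (2,3) = -4.
The remaining cell in row 5 is (5,3) = 180 − 164 = 16.
Column 1 must total 180; the given cells sum to 189, so (4,1) = -9.
From column 3, 180 − (56 + (-4) + 36 + 16) gives (4,3) = 76.

76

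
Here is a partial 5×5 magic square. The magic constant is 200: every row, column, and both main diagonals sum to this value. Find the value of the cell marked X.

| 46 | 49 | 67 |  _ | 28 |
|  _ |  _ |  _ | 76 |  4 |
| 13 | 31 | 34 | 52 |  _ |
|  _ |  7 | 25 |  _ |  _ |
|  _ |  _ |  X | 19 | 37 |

Row 1 must total 200; the given cells sum to 190, so (1,4) = 10.
Row 3 must total 200; the given cells sum to 130, so (3,5) = 70.
Using column 4: 10 + 76 + 52 + 19 + ? → (4,4) = 200 − 157 = 43.
The remaining cell in column 5 is (4,5) = 200 − 139 = 61.
From main diagonal, 200 − (46 + 34 + 43 + 37) gives (2,2) = 40.
Anti-diagonal must total 200; the given cells sum to 145, so (5,1) = 55.
The remaining cell in row 4 is (4,1) = 200 − 136 = 64.
Column 1 needs 200; the known cells sum to 178, so (2,1) = 22.
Using column 2: 49 + 40 + 31 + 7 + ? → (5,2) = 200 − 127 = 73.
Row 2: 22 + 40 + 76 + 4 + ? = 200, so (2,3) = 58.
From row 5, 200 − (55 + 73 + 19 + 37) gives (5,3) = 16.

16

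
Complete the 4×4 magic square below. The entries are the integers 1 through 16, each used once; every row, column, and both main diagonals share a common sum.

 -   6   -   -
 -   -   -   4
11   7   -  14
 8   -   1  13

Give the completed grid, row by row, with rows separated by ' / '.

The entries are 1 through 16, which sum to 136, so each line sums to 136/4 = 34.
Row 3 must total 34; the given cells sum to 32, so (3,3) = 2.
The remaining cell in row 4 is (4,2) = 34 − 22 = 12.
Column 2 needs 34; the known cells sum to 25, so (2,2) = 9.
Column 4: 4 + 14 + 13 + ? = 34, so (1,4) = 3.
Main diagonal needs 34; the known cells sum to 24, so (1,1) = 10.
Anti-diagonal must total 34; the given cells sum to 18, so (2,3) = 16.
The remaining cell in row 1 is (1,3) = 34 − 19 = 15.
Row 2: 9 + 16 + 4 + ? = 34, so (2,1) = 5.

10 6 15 3 / 5 9 16 4 / 11 7 2 14 / 8 12 1 13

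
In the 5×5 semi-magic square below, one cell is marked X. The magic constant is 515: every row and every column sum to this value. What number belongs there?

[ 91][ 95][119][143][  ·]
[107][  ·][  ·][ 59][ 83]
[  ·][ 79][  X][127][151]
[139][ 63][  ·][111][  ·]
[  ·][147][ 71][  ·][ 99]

From row 1, 515 − (91 + 95 + 119 + 143) gives (1,5) = 67.
The remaining cell in column 2 is (2,2) = 515 − 384 = 131.
Column 4 needs 515; the known cells sum to 440, so (5,4) = 75.
The remaining cell in column 5 is (4,5) = 515 − 400 = 115.
From row 2, 515 − (107 + 131 + 59 + 83) gives (2,3) = 135.
Row 4 needs 515; the known cells sum to 428, so (4,3) = 87.
Row 5 must total 515; the given cells sum to 392, so (5,1) = 123.
Column 1: 91 + 107 + 139 + 123 + ? = 515, so (3,1) = 55.
Column 3: 119 + 135 + 87 + 71 + ? = 515, so (3,3) = 103.

103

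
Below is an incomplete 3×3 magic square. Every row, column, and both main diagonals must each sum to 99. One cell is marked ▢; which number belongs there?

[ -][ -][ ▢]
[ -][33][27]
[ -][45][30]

Row 2 needs 99; the known cells sum to 60, so (2,1) = 39.
Using row 3: 45 + 30 + ? → (3,1) = 99 − 75 = 24.
Column 1 needs 99; the known cells sum to 63, so (1,1) = 36.
Column 2 needs 99; the known cells sum to 78, so (1,2) = 21.
From column 3, 99 − (27 + 30) gives (1,3) = 42.

42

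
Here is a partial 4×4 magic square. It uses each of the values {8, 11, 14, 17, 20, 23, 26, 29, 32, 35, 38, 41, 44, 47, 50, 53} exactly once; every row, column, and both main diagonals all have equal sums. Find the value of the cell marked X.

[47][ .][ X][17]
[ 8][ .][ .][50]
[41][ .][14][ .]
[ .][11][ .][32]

The 16 entries sum to 488, so each line sums to 488/4 = 122.
From column 1, 122 − (47 + 8 + 41) gives (4,1) = 26.
Column 4: 17 + 50 + 32 + ? = 122, so (3,4) = 23.
From main diagonal, 122 − (47 + 14 + 32) gives (2,2) = 29.
Row 2: 8 + 29 + 50 + ? = 122, so (2,3) = 35.
Using row 3: 41 + 14 + 23 + ? → (3,2) = 122 − 78 = 44.
Row 4 needs 122; the known cells sum to 69, so (4,3) = 53.
The remaining cell in column 2 is (1,2) = 122 − 84 = 38.
From column 3, 122 − (35 + 14 + 53) gives (1,3) = 20.

20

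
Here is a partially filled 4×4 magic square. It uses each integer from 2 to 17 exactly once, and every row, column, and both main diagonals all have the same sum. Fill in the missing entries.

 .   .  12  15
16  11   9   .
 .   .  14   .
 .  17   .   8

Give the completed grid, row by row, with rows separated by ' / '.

The entries are 2 through 17, which sum to 152, so each line sums to 152/4 = 38.
From row 2, 38 − (16 + 11 + 9) gives (2,4) = 2.
Using column 3: 12 + 9 + 14 + ? → (4,3) = 38 − 35 = 3.
Column 4: 15 + 2 + 8 + ? = 38, so (3,4) = 13.
Using main diagonal: 11 + 14 + 8 + ? → (1,1) = 38 − 33 = 5.
Row 1 must total 38; the given cells sum to 32, so (1,2) = 6.
Using row 4: 17 + 3 + 8 + ? → (4,1) = 38 − 28 = 10.
The remaining cell in column 1 is (3,1) = 38 − 31 = 7.
From column 2, 38 − (6 + 11 + 17) gives (3,2) = 4.

5 6 12 15 / 16 11 9 2 / 7 4 14 13 / 10 17 3 8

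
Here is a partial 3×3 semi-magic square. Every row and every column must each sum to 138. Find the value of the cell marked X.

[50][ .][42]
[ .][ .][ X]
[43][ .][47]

49

Using row 1: 50 + 42 + ? → (1,2) = 138 − 92 = 46.
Row 3 must total 138; the given cells sum to 90, so (3,2) = 48.
From column 1, 138 − (50 + 43) gives (2,1) = 45.
From column 2, 138 − (46 + 48) gives (2,2) = 44.
Column 3 needs 138; the known cells sum to 89, so (2,3) = 49.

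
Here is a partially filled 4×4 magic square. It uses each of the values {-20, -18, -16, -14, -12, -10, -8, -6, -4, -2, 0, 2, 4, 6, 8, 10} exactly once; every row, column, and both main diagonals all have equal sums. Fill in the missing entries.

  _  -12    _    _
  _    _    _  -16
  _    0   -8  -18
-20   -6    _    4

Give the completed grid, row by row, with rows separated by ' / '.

The 16 entries sum to -80, so each line sums to -80/4 = -20.
Using row 3: 0 + (-8) + (-18) + ? → (3,1) = -20 − (-26) = 6.
The remaining cell in row 4 is (4,3) = -20 − (-22) = 2.
Column 2: -12 + 0 + (-6) + ? = -20, so (2,2) = -2.
From column 4, -20 − (-16 + (-18) + 4) gives (1,4) = 10.
From main diagonal, -20 − (-2 + (-8) + 4) gives (1,1) = -14.
Anti-diagonal: 10 + 0 + (-20) + ? = -20, so (2,3) = -10.
The remaining cell in row 1 is (1,3) = -20 − (-16) = -4.
Using row 2: -2 + (-10) + (-16) + ? → (2,1) = -20 − (-28) = 8.

-14 -12 -4 10 / 8 -2 -10 -16 / 6 0 -8 -18 / -20 -6 2 4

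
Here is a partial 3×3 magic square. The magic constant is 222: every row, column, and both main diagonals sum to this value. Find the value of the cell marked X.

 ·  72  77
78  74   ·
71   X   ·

Row 1: 72 + 77 + ? = 222, so (1,1) = 73.
From row 2, 222 − (78 + 74) gives (2,3) = 70.
Column 2: 72 + 74 + ? = 222, so (3,2) = 76.

76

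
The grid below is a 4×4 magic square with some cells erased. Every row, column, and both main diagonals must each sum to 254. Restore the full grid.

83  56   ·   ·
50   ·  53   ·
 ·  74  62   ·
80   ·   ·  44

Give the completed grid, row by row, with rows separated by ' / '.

83 56 68 47 / 50 65 53 86 / 41 74 62 77 / 80 59 71 44

Column 1 must total 254; the given cells sum to 213, so (3,1) = 41.
The remaining cell in main diagonal is (2,2) = 254 − 189 = 65.
The remaining cell in anti-diagonal is (1,4) = 254 − 207 = 47.
Row 1 must total 254; the given cells sum to 186, so (1,3) = 68.
The remaining cell in row 2 is (2,4) = 254 − 168 = 86.
Row 3 must total 254; the given cells sum to 177, so (3,4) = 77.
Using column 2: 56 + 65 + 74 + ? → (4,2) = 254 − 195 = 59.
Using column 3: 68 + 53 + 62 + ? → (4,3) = 254 − 183 = 71.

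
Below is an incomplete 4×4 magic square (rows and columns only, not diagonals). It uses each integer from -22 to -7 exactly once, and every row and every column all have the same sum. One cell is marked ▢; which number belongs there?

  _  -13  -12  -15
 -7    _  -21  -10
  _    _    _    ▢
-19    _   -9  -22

The entries are -22 through -7, which sum to -232, so each line sums to -232/4 = -58.
Row 1 must total -58; the given cells sum to -40, so (1,1) = -18.
Using row 2: -7 + (-21) + (-10) + ? → (2,2) = -58 − (-38) = -20.
Using row 4: -19 + (-9) + (-22) + ? → (4,2) = -58 − (-50) = -8.
Column 1 must total -58; the given cells sum to -44, so (3,1) = -14.
Column 2: -13 + (-20) + (-8) + ? = -58, so (3,2) = -17.
Column 3 must total -58; the given cells sum to -42, so (3,3) = -16.
Column 4 must total -58; the given cells sum to -47, so (3,4) = -11.

-11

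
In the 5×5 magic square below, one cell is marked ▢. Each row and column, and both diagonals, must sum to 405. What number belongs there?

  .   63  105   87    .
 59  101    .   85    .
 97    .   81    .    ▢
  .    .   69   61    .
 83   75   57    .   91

Row 5 needs 405; the known cells sum to 306, so (5,4) = 99.
Column 3 needs 405; the known cells sum to 312, so (2,3) = 93.
Column 4 must total 405; the given cells sum to 332, so (3,4) = 73.
Main diagonal needs 405; the known cells sum to 334, so (1,1) = 71.
From row 1, 405 − (71 + 63 + 105 + 87) gives (1,5) = 79.
Using row 2: 59 + 101 + 93 + 85 + ? → (2,5) = 405 − 338 = 67.
Column 1: 71 + 59 + 97 + 83 + ? = 405, so (4,1) = 95.
Anti-diagonal: 79 + 85 + 81 + 83 + ? = 405, so (4,2) = 77.
Row 4 needs 405; the known cells sum to 302, so (4,5) = 103.
Column 2 must total 405; the given cells sum to 316, so (3,2) = 89.
The remaining cell in column 5 is (3,5) = 405 − 340 = 65.

65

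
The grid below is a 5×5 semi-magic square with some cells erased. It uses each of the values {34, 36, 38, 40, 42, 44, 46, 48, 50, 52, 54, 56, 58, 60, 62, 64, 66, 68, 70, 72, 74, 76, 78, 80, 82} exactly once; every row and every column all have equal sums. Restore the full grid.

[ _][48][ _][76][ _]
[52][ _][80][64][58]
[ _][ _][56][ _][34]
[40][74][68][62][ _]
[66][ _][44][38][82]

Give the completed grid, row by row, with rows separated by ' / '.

54 48 42 76 70 / 52 36 80 64 58 / 78 72 56 50 34 / 40 74 68 62 46 / 66 60 44 38 82

The 25 entries sum to 1450, so each line sums to 1450/5 = 290.
Using row 2: 52 + 80 + 64 + 58 + ? → (2,2) = 290 − 254 = 36.
Row 4: 40 + 74 + 68 + 62 + ? = 290, so (4,5) = 46.
From row 5, 290 − (66 + 44 + 38 + 82) gives (5,2) = 60.
From column 2, 290 − (48 + 36 + 74 + 60) gives (3,2) = 72.
Column 3: 80 + 56 + 68 + 44 + ? = 290, so (1,3) = 42.
The remaining cell in column 4 is (3,4) = 290 − 240 = 50.
Column 5 must total 290; the given cells sum to 220, so (1,5) = 70.
Row 1 needs 290; the known cells sum to 236, so (1,1) = 54.
Using row 3: 72 + 56 + 50 + 34 + ? → (3,1) = 290 − 212 = 78.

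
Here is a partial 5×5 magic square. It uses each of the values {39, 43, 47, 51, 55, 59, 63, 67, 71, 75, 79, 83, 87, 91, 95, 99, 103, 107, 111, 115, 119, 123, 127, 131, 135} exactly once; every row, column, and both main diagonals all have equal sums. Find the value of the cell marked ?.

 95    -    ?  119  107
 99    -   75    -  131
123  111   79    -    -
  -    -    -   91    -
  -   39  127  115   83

The 25 entries sum to 2175, so each line sums to 2175/5 = 435.
Using row 5: 39 + 127 + 115 + 83 + ? → (5,1) = 435 − 364 = 71.
The remaining cell in column 1 is (4,1) = 435 − 388 = 47.
The remaining cell in main diagonal is (2,2) = 435 − 348 = 87.
Row 2 must total 435; the given cells sum to 392, so (2,4) = 43.
Column 4 needs 435; the known cells sum to 368, so (3,4) = 67.
Anti-diagonal must total 435; the given cells sum to 300, so (4,2) = 135.
Row 3 must total 435; the given cells sum to 380, so (3,5) = 55.
The remaining cell in column 2 is (1,2) = 435 − 372 = 63.
Column 5 needs 435; the known cells sum to 376, so (4,5) = 59.
Row 1 must total 435; the given cells sum to 384, so (1,3) = 51.

51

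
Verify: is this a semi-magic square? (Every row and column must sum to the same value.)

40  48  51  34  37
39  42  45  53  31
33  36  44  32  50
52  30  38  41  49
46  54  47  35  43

Row 1: 40 + 48 + 51 + 34 + 37 = 210.
Row 2: 39 + 42 + 45 + 53 + 31 = 210.
Row 3: 33 + 36 + 44 + 32 + 50 = 195.
Row 4: 52 + 30 + 38 + 41 + 49 = 210.
Row 5: 46 + 54 + 47 + 35 + 43 = 225.
Column 1: 40 + 39 + 33 + 52 + 46 = 210.
Column 2: 48 + 42 + 36 + 30 + 54 = 210.
Column 3: 51 + 45 + 44 + 38 + 47 = 225.
Column 4: 34 + 53 + 32 + 41 + 35 = 195.
Column 5: 37 + 31 + 50 + 49 + 43 = 210.

No — column 4 sums to 195 but column 2 sums to 210.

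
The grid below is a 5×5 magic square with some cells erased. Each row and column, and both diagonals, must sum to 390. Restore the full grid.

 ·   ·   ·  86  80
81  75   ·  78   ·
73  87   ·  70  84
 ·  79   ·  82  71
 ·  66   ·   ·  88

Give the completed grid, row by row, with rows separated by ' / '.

From row 3, 390 − (73 + 87 + 70 + 84) gives (3,3) = 76.
From column 2, 390 − (75 + 87 + 79 + 66) gives (1,2) = 83.
Column 4: 86 + 78 + 70 + 82 + ? = 390, so (5,4) = 74.
Column 5 needs 390; the known cells sum to 323, so (2,5) = 67.
Main diagonal must total 390; the given cells sum to 321, so (1,1) = 69.
The remaining cell in anti-diagonal is (5,1) = 390 − 313 = 77.
The remaining cell in row 1 is (1,3) = 390 − 318 = 72.
Row 2 must total 390; the given cells sum to 301, so (2,3) = 89.
The remaining cell in row 5 is (5,3) = 390 − 305 = 85.
Column 1: 69 + 81 + 73 + 77 + ? = 390, so (4,1) = 90.
Using column 3: 72 + 89 + 76 + 85 + ? → (4,3) = 390 − 322 = 68.

69 83 72 86 80 / 81 75 89 78 67 / 73 87 76 70 84 / 90 79 68 82 71 / 77 66 85 74 88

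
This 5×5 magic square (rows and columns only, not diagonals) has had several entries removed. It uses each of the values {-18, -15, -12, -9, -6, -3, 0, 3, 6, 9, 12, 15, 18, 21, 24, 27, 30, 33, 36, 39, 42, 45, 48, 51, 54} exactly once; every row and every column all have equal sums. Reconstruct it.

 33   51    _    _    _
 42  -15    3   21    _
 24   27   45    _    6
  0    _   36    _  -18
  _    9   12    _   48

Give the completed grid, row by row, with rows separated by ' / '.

33 51 -6 -3 15 / 42 -15 3 21 39 / 24 27 45 -12 6 / 0 18 36 54 -18 / -9 9 12 30 48

The 25 entries sum to 450, so each line sums to 450/5 = 90.
Row 2 needs 90; the known cells sum to 51, so (2,5) = 39.
The remaining cell in row 3 is (3,4) = 90 − 102 = -12.
Column 1: 33 + 42 + 24 + 0 + ? = 90, so (5,1) = -9.
Column 2 needs 90; the known cells sum to 72, so (4,2) = 18.
Column 3: 3 + 45 + 36 + 12 + ? = 90, so (1,3) = -6.
Using column 5: 39 + 6 + (-18) + 48 + ? → (1,5) = 90 − 75 = 15.
From row 1, 90 − (33 + 51 + (-6) + 15) gives (1,4) = -3.
The remaining cell in row 4 is (4,4) = 90 − 36 = 54.
The remaining cell in row 5 is (5,4) = 90 − 60 = 30.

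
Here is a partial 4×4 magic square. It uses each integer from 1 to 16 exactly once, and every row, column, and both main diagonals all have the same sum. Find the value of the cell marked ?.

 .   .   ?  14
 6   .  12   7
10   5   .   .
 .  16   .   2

The entries are 1 through 16, which sum to 136, so each line sums to 136/4 = 34.
Row 2: 6 + 12 + 7 + ? = 34, so (2,2) = 9.
Using column 2: 9 + 5 + 16 + ? → (1,2) = 34 − 30 = 4.
Column 4: 14 + 7 + 2 + ? = 34, so (3,4) = 11.
Anti-diagonal needs 34; the known cells sum to 31, so (4,1) = 3.
Row 3: 10 + 5 + 11 + ? = 34, so (3,3) = 8.
Row 4 must total 34; the given cells sum to 21, so (4,3) = 13.
Column 1 must total 34; the given cells sum to 19, so (1,1) = 15.
From column 3, 34 − (12 + 8 + 13) gives (1,3) = 1.

1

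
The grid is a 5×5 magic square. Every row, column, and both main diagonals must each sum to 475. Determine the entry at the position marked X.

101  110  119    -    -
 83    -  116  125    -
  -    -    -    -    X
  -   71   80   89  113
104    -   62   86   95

131

The remaining cell in row 4 is (4,1) = 475 − 353 = 122.
Using row 5: 104 + 62 + 86 + 95 + ? → (5,2) = 475 − 347 = 128.
Column 1 needs 475; the known cells sum to 410, so (3,1) = 65.
Column 3 must total 475; the given cells sum to 377, so (3,3) = 98.
Main diagonal needs 475; the known cells sum to 383, so (2,2) = 92.
Anti-diagonal needs 475; the known cells sum to 398, so (1,5) = 77.
The remaining cell in row 1 is (1,4) = 475 − 407 = 68.
Row 2 needs 475; the known cells sum to 416, so (2,5) = 59.
Column 2 must total 475; the given cells sum to 401, so (3,2) = 74.
The remaining cell in column 4 is (3,4) = 475 − 368 = 107.
Column 5 must total 475; the given cells sum to 344, so (3,5) = 131.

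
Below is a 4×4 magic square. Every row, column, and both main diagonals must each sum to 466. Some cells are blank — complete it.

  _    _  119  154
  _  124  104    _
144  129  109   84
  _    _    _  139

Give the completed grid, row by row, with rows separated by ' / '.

94 99 119 154 / 149 124 104 89 / 144 129 109 84 / 79 114 134 139

Using column 3: 119 + 104 + 109 + ? → (4,3) = 466 − 332 = 134.
The remaining cell in column 4 is (2,4) = 466 − 377 = 89.
Using main diagonal: 124 + 109 + 139 + ? → (1,1) = 466 − 372 = 94.
Anti-diagonal must total 466; the given cells sum to 387, so (4,1) = 79.
Row 1 must total 466; the given cells sum to 367, so (1,2) = 99.
Row 2: 124 + 104 + 89 + ? = 466, so (2,1) = 149.
Row 4 must total 466; the given cells sum to 352, so (4,2) = 114.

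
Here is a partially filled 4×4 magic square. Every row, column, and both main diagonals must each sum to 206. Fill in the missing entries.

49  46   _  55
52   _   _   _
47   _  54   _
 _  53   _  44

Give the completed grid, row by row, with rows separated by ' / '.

49 46 56 55 / 52 59 45 50 / 47 48 54 57 / 58 53 51 44

Row 1 must total 206; the given cells sum to 150, so (1,3) = 56.
From column 1, 206 − (49 + 52 + 47) gives (4,1) = 58.
Main diagonal needs 206; the known cells sum to 147, so (2,2) = 59.
From row 4, 206 − (58 + 53 + 44) gives (4,3) = 51.
The remaining cell in column 2 is (3,2) = 206 − 158 = 48.
Using column 3: 56 + 54 + 51 + ? → (2,3) = 206 − 161 = 45.
From row 2, 206 − (52 + 59 + 45) gives (2,4) = 50.
Using row 3: 47 + 48 + 54 + ? → (3,4) = 206 − 149 = 57.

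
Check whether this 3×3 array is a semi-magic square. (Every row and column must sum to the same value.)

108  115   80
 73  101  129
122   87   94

Row 1: 108 + 115 + 80 = 303.
Row 2: 73 + 101 + 129 = 303.
Row 3: 122 + 87 + 94 = 303.
Column 1: 108 + 73 + 122 = 303.
Column 2: 115 + 101 + 87 = 303.
Column 3: 80 + 129 + 94 = 303.
All lines sum to 303.

Yes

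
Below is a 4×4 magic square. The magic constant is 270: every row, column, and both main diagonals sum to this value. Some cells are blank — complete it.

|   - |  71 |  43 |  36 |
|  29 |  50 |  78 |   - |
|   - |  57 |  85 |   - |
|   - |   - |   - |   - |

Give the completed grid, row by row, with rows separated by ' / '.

120 71 43 36 / 29 50 78 113 / 22 57 85 106 / 99 92 64 15

From row 1, 270 − (71 + 43 + 36) gives (1,1) = 120.
Using row 2: 29 + 50 + 78 + ? → (2,4) = 270 − 157 = 113.
From column 2, 270 − (71 + 50 + 57) gives (4,2) = 92.
Column 3 must total 270; the given cells sum to 206, so (4,3) = 64.
From main diagonal, 270 − (120 + 50 + 85) gives (4,4) = 15.
Anti-diagonal: 36 + 78 + 57 + ? = 270, so (4,1) = 99.
Using column 1: 120 + 29 + 99 + ? → (3,1) = 270 − 248 = 22.
From column 4, 270 − (36 + 113 + 15) gives (3,4) = 106.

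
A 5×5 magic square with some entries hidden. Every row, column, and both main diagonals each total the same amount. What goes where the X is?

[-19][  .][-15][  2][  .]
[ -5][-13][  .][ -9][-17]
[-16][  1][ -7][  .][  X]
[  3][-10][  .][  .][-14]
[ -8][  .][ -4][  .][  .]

Column 1 is complete and sums to -45; that is the magic constant.
From row 2, -45 − (-5 + (-13) + (-9) + (-17)) gives (2,3) = -1.
Column 3 must total -45; the given cells sum to -27, so (4,3) = -18.
Anti-diagonal must total -45; the given cells sum to -34, so (1,5) = -11.
The remaining cell in row 1 is (1,2) = -45 − (-43) = -2.
Row 4 must total -45; the given cells sum to -39, so (4,4) = -6.
Using column 2: -2 + (-13) + 1 + (-10) + ? → (5,2) = -45 − (-24) = -21.
Using main diagonal: -19 + (-13) + (-7) + (-6) + ? → (5,5) = -45 − (-45) = 0.
Row 5 needs -45; the known cells sum to -33, so (5,4) = -12.
Column 4 needs -45; the known cells sum to -25, so (3,4) = -20.
Column 5 needs -45; the known cells sum to -42, so (3,5) = -3.

-3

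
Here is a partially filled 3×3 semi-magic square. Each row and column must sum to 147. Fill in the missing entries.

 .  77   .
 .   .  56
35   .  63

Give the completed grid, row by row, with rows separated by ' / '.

42 77 28 / 70 21 56 / 35 49 63

The remaining cell in row 3 is (3,2) = 147 − 98 = 49.
Using column 2: 77 + 49 + ? → (2,2) = 147 − 126 = 21.
Column 3: 56 + 63 + ? = 147, so (1,3) = 28.
Using row 1: 77 + 28 + ? → (1,1) = 147 − 105 = 42.
Row 2 must total 147; the given cells sum to 77, so (2,1) = 70.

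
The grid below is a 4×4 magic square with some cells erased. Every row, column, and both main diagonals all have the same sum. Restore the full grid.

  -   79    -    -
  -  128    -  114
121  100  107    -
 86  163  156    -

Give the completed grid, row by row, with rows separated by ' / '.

170 79 72 149 / 93 128 135 114 / 121 100 107 142 / 86 163 156 65

Column 2 is already complete: 79 + 128 + 100 + 163 = 470, so that is the magic constant.
Using row 3: 121 + 100 + 107 + ? → (3,4) = 470 − 328 = 142.
Row 4 must total 470; the given cells sum to 405, so (4,4) = 65.
The remaining cell in column 4 is (1,4) = 470 − 321 = 149.
Main diagonal must total 470; the given cells sum to 300, so (1,1) = 170.
Anti-diagonal must total 470; the given cells sum to 335, so (2,3) = 135.
Row 1 must total 470; the given cells sum to 398, so (1,3) = 72.
Row 2 needs 470; the known cells sum to 377, so (2,1) = 93.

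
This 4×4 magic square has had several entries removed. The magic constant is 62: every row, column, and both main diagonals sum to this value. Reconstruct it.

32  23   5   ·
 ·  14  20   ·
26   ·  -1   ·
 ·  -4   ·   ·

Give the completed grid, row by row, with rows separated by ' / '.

32 23 5 2 / -7 14 20 35 / 26 29 -1 8 / 11 -4 38 17

Using row 1: 32 + 23 + 5 + ? → (1,4) = 62 − 60 = 2.
The remaining cell in column 2 is (3,2) = 62 − 33 = 29.
Column 3 must total 62; the given cells sum to 24, so (4,3) = 38.
Main diagonal: 32 + 14 + (-1) + ? = 62, so (4,4) = 17.
Using anti-diagonal: 2 + 20 + 29 + ? → (4,1) = 62 − 51 = 11.
Using row 3: 26 + 29 + (-1) + ? → (3,4) = 62 − 54 = 8.
The remaining cell in column 1 is (2,1) = 62 − 69 = -7.
Using column 4: 2 + 8 + 17 + ? → (2,4) = 62 − 27 = 35.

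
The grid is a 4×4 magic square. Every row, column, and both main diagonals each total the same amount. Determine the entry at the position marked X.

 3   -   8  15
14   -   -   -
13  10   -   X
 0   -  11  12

Column 1 is complete and sums to 30; that is the magic constant.
Row 1: 3 + 8 + 15 + ? = 30, so (1,2) = 4.
Row 4 must total 30; the given cells sum to 23, so (4,2) = 7.
Using column 2: 4 + 10 + 7 + ? → (2,2) = 30 − 21 = 9.
Using main diagonal: 3 + 9 + 12 + ? → (3,3) = 30 − 24 = 6.
From anti-diagonal, 30 − (15 + 10 + 0) gives (2,3) = 5.
The remaining cell in row 2 is (2,4) = 30 − 28 = 2.
Row 3 must total 30; the given cells sum to 29, so (3,4) = 1.

1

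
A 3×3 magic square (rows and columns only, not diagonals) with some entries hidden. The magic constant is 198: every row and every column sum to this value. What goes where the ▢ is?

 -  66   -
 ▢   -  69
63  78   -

75

Row 3: 63 + 78 + ? = 198, so (3,3) = 57.
Column 2 must total 198; the given cells sum to 144, so (2,2) = 54.
Column 3 must total 198; the given cells sum to 126, so (1,3) = 72.
Row 1 must total 198; the given cells sum to 138, so (1,1) = 60.
Row 2 must total 198; the given cells sum to 123, so (2,1) = 75.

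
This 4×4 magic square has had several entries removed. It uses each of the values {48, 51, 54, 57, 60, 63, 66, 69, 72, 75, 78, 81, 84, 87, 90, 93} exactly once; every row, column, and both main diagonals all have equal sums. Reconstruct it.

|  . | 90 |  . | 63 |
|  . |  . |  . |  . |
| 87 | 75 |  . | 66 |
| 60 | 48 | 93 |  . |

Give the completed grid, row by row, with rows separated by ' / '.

The 16 entries sum to 1128, so each line sums to 1128/4 = 282.
Row 3 needs 282; the known cells sum to 228, so (3,3) = 54.
Row 4 must total 282; the given cells sum to 201, so (4,4) = 81.
The remaining cell in column 2 is (2,2) = 282 − 213 = 69.
Using column 4: 63 + 66 + 81 + ? → (2,4) = 282 − 210 = 72.
Using main diagonal: 69 + 54 + 81 + ? → (1,1) = 282 − 204 = 78.
Anti-diagonal: 63 + 75 + 60 + ? = 282, so (2,3) = 84.
Using row 1: 78 + 90 + 63 + ? → (1,3) = 282 − 231 = 51.
Using row 2: 69 + 84 + 72 + ? → (2,1) = 282 − 225 = 57.

78 90 51 63 / 57 69 84 72 / 87 75 54 66 / 60 48 93 81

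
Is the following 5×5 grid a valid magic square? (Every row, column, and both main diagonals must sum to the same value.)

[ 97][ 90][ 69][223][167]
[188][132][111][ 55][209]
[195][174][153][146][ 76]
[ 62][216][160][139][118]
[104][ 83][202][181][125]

No — anti-diagonal sums to 695 but column 1 sums to 646.

Row 1: 97 + 90 + 69 + 223 + 167 = 646.
Row 2: 188 + 132 + 111 + 55 + 209 = 695.
Row 3: 195 + 174 + 153 + 146 + 76 = 744.
Row 4: 62 + 216 + 160 + 139 + 118 = 695.
Row 5: 104 + 83 + 202 + 181 + 125 = 695.
Column 1: 97 + 188 + 195 + 62 + 104 = 646.
Column 2: 90 + 132 + 174 + 216 + 83 = 695.
Column 3: 69 + 111 + 153 + 160 + 202 = 695.
Column 4: 223 + 55 + 146 + 139 + 181 = 744.
Column 5: 167 + 209 + 76 + 118 + 125 = 695.
Main diagonal: 97 + 132 + 153 + 139 + 125 = 646.
Anti-diagonal: 167 + 55 + 153 + 216 + 104 = 695.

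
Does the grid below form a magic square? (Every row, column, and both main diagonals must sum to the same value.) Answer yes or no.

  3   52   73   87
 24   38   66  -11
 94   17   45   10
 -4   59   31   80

No — column 3 sums to 215 but column 4 sums to 166.

Row 1: 3 + 52 + 73 + 87 = 215.
Row 2: 24 + 38 + 66 + (-11) = 117.
Row 3: 94 + 17 + 45 + 10 = 166.
Row 4: -4 + 59 + 31 + 80 = 166.
Column 1: 3 + 24 + 94 + (-4) = 117.
Column 2: 52 + 38 + 17 + 59 = 166.
Column 3: 73 + 66 + 45 + 31 = 215.
Column 4: 87 + (-11) + 10 + 80 = 166.
Main diagonal: 3 + 38 + 45 + 80 = 166.
Anti-diagonal: 87 + 66 + 17 + (-4) = 166.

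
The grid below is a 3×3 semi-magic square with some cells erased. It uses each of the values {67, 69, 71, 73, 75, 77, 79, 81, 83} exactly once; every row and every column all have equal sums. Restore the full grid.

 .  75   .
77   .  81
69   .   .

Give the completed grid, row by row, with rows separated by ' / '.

The 9 entries sum to 675, so each line sums to 675/3 = 225.
Using row 2: 77 + 81 + ? → (2,2) = 225 − 158 = 67.
Column 1: 77 + 69 + ? = 225, so (1,1) = 79.
Column 2 must total 225; the given cells sum to 142, so (3,2) = 83.
From row 1, 225 − (79 + 75) gives (1,3) = 71.
From row 3, 225 − (69 + 83) gives (3,3) = 73.

79 75 71 / 77 67 81 / 69 83 73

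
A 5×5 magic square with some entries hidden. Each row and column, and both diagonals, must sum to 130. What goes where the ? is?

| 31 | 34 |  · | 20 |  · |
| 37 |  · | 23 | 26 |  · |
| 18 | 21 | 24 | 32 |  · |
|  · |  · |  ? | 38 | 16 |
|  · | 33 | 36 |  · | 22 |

30

The remaining cell in row 3 is (3,5) = 130 − 95 = 35.
Column 4: 20 + 26 + 32 + 38 + ? = 130, so (5,4) = 14.
Using main diagonal: 31 + 24 + 38 + 22 + ? → (2,2) = 130 − 115 = 15.
From row 2, 130 − (37 + 15 + 23 + 26) gives (2,5) = 29.
From row 5, 130 − (33 + 36 + 14 + 22) gives (5,1) = 25.
Column 1 must total 130; the given cells sum to 111, so (4,1) = 19.
Column 2: 34 + 15 + 21 + 33 + ? = 130, so (4,2) = 27.
The remaining cell in column 5 is (1,5) = 130 − 102 = 28.
Using row 1: 31 + 34 + 20 + 28 + ? → (1,3) = 130 − 113 = 17.
Row 4: 19 + 27 + 38 + 16 + ? = 130, so (4,3) = 30.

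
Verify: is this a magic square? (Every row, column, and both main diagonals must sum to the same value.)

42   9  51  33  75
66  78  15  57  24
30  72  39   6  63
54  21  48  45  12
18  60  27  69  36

No — column 1 sums to 210 but row 2 sums to 240.

Row 1: 42 + 9 + 51 + 33 + 75 = 210.
Row 2: 66 + 78 + 15 + 57 + 24 = 240.
Row 3: 30 + 72 + 39 + 6 + 63 = 210.
Row 4: 54 + 21 + 48 + 45 + 12 = 180.
Row 5: 18 + 60 + 27 + 69 + 36 = 210.
Column 1: 42 + 66 + 30 + 54 + 18 = 210.
Column 2: 9 + 78 + 72 + 21 + 60 = 240.
Column 3: 51 + 15 + 39 + 48 + 27 = 180.
Column 4: 33 + 57 + 6 + 45 + 69 = 210.
Column 5: 75 + 24 + 63 + 12 + 36 = 210.
Main diagonal: 42 + 78 + 39 + 45 + 36 = 240.
Anti-diagonal: 75 + 57 + 39 + 21 + 18 = 210.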